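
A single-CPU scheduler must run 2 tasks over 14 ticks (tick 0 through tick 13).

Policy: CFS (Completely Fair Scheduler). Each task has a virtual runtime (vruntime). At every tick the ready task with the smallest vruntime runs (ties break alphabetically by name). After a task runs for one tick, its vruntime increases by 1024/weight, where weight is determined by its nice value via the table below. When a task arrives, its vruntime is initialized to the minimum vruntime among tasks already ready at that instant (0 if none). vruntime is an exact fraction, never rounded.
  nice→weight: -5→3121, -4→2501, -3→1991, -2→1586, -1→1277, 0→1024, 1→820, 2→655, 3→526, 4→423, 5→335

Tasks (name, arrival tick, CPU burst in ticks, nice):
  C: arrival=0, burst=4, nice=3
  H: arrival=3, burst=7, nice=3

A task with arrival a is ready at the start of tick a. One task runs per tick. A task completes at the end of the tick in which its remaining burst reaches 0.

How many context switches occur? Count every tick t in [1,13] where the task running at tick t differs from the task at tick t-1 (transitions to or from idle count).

context switches = 2

t=0: vr[C=0] → run C
t=1: vr[C=512/263] → run C
t=2: vr[C=1024/263] → run C
t=3: vr[C=1536/263 H=1536/263] → run C
t=4: vr[H=1536/263] → run H
t=5: vr[H=2048/263] → run H
t=6: vr[H=2560/263] → run H
t=7: vr[H=3072/263] → run H
t=8: vr[H=3584/263] → run H
t=9: vr[H=4096/263] → run H
t=10: vr[H=4608/263] → run H
t=11: (idle)
t=12: (idle)
t=13: (idle)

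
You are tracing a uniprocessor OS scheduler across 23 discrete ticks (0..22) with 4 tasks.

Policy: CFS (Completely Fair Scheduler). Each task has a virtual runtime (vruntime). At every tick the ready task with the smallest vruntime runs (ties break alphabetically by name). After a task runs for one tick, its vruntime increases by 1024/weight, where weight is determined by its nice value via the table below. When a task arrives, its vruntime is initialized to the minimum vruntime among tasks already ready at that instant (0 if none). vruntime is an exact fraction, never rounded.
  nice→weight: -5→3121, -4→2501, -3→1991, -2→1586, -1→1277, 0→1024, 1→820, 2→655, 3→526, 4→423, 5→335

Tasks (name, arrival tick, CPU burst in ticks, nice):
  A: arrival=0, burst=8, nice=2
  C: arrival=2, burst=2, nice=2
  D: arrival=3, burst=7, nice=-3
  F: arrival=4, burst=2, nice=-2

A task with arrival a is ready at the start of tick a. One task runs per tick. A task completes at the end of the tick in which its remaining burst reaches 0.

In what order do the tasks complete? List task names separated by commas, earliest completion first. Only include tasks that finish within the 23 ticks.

completion order = F, C, D, A

t=0: vr[A=0] → run A
t=1: vr[A=1024/655] → run A
t=2: vr[A=2048/655 C=2048/655] → run A
t=3: vr[A=3072/655 C=2048/655 D=2048/655] → run C
t=4: vr[A=3072/655 C=3072/655 D=2048/655 F=2048/655] → run D
t=5: vr[A=3072/655 C=3072/655 D=4748288/1304105 F=2048/655] → run F
t=6: vr[A=3072/655 C=3072/655 D=4748288/1304105 F=1959424/519415] → run D
t=7: vr[A=3072/655 C=3072/655 D=5419008/1304105 F=1959424/519415] → run F
t=8: vr[A=3072/655 C=3072/655 D=5419008/1304105] → run D
t=9: vr[A=3072/655 C=3072/655 D=6089728/1304105] → run D
t=10: vr[A=3072/655 C=3072/655 D=6760448/1304105] → run A
t=11: vr[A=4096/655 C=3072/655 D=6760448/1304105] → run C
t=12: vr[A=4096/655 D=6760448/1304105] → run D
t=13: vr[A=4096/655 D=7431168/1304105] → run D
t=14: vr[A=4096/655 D=8101888/1304105] → run D
t=15: vr[A=4096/655] → run A
t=16: vr[A=1024/131] → run A
t=17: vr[A=6144/655] → run A
t=18: vr[A=7168/655] → run A
t=19: (idle)
t=20: (idle)
t=21: (idle)
t=22: (idle)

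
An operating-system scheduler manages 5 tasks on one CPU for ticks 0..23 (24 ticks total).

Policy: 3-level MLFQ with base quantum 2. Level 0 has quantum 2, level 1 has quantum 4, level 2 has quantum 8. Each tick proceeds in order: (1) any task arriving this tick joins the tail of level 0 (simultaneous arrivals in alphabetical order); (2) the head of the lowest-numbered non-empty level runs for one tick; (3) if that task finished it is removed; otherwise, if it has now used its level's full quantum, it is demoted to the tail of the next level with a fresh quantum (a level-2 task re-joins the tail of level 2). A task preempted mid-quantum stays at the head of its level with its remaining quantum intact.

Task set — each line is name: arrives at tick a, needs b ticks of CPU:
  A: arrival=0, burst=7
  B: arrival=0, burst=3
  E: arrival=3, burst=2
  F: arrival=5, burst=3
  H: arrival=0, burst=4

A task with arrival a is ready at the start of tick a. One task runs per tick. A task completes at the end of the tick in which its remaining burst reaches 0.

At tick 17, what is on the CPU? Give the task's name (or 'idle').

t=0: L0/L1/L2 = ABH/-/- → run A
t=1: L0/L1/L2 = ABH/-/- → run A
t=2: L0/L1/L2 = BH/A/- → run B
t=3: L0/L1/L2 = BHE/A/- → run B
t=4: L0/L1/L2 = HE/AB/- → run H
t=5: L0/L1/L2 = HEF/AB/- → run H
t=6: L0/L1/L2 = EF/ABH/- → run E
t=7: L0/L1/L2 = EF/ABH/- → run E
t=8: L0/L1/L2 = F/ABH/- → run F
t=9: L0/L1/L2 = F/ABH/- → run F
t=10: L0/L1/L2 = -/ABHF/- → run A
t=11: L0/L1/L2 = -/ABHF/- → run A
t=12: L0/L1/L2 = -/ABHF/- → run A
t=13: L0/L1/L2 = -/ABHF/- → run A
t=14: L0/L1/L2 = -/BHF/A → run B
t=15: L0/L1/L2 = -/HF/A → run H
t=16: L0/L1/L2 = -/HF/A → run H
t=17: L0/L1/L2 = -/F/A → run F
t=18: L0/L1/L2 = -/-/A → run A
t=19: (idle)
t=20: (idle)
t=21: (idle)
t=22: (idle)
t=23: (idle)

running at tick 17 = F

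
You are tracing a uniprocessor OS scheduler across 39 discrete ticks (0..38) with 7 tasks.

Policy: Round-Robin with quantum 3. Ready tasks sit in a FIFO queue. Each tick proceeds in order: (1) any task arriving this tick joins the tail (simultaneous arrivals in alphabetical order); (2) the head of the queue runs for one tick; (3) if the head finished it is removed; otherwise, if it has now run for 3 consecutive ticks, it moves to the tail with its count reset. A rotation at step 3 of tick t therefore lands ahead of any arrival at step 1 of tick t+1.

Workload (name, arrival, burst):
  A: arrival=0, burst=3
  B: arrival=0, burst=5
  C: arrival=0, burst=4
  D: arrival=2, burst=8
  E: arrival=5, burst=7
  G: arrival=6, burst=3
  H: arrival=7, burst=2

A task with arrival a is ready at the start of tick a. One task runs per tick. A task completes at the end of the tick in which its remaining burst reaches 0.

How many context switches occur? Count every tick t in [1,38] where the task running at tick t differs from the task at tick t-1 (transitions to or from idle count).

context switches = 13

t=0: queue=[A,B,C] q_used=0 → run A
t=1: queue=[A,B,C] q_used=1 → run A
t=2: queue=[A,B,C,D] q_used=2 → run A
t=3: queue=[B,C,D] q_used=0 → run B
t=4: queue=[B,C,D] q_used=1 → run B
t=5: queue=[B,C,D,E] q_used=2 → run B
t=6: queue=[C,D,E,B,G] q_used=0 → run C
t=7: queue=[C,D,E,B,G,H] q_used=1 → run C
t=8: queue=[C,D,E,B,G,H] q_used=2 → run C
t=9: queue=[D,E,B,G,H,C] q_used=0 → run D
t=10: queue=[D,E,B,G,H,C] q_used=1 → run D
t=11: queue=[D,E,B,G,H,C] q_used=2 → run D
t=12: queue=[E,B,G,H,C,D] q_used=0 → run E
t=13: queue=[E,B,G,H,C,D] q_used=1 → run E
t=14: queue=[E,B,G,H,C,D] q_used=2 → run E
t=15: queue=[B,G,H,C,D,E] q_used=0 → run B
t=16: queue=[B,G,H,C,D,E] q_used=1 → run B
t=17: queue=[G,H,C,D,E] q_used=0 → run G
t=18: queue=[G,H,C,D,E] q_used=1 → run G
t=19: queue=[G,H,C,D,E] q_used=2 → run G
t=20: queue=[H,C,D,E] q_used=0 → run H
t=21: queue=[H,C,D,E] q_used=1 → run H
t=22: queue=[C,D,E] q_used=0 → run C
t=23: queue=[D,E] q_used=0 → run D
t=24: queue=[D,E] q_used=1 → run D
t=25: queue=[D,E] q_used=2 → run D
t=26: queue=[E,D] q_used=0 → run E
t=27: queue=[E,D] q_used=1 → run E
t=28: queue=[E,D] q_used=2 → run E
t=29: queue=[D,E] q_used=0 → run D
t=30: queue=[D,E] q_used=1 → run D
t=31: queue=[E] q_used=0 → run E
t=32: (idle)
t=33: (idle)
t=34: (idle)
t=35: (idle)
t=36: (idle)
t=37: (idle)
t=38: (idle)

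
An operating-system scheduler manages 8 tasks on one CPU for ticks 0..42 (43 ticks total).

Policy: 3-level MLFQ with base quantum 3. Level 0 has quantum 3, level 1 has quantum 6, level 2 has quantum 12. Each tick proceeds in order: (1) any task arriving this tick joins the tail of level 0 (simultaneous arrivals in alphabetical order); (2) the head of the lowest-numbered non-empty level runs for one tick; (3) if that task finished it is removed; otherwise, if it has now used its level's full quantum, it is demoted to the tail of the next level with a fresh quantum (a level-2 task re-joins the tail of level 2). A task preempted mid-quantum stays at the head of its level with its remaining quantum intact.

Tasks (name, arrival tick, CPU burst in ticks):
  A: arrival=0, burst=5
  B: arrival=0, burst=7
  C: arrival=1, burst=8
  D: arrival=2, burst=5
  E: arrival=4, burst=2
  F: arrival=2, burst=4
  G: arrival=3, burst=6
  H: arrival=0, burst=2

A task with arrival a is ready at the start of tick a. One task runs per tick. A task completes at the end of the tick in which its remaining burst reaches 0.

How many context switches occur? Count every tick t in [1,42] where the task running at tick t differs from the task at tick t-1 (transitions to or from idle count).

t=0: L0/L1/L2 = ABH/-/- → run A
t=1: L0/L1/L2 = ABHC/-/- → run A
t=2: L0/L1/L2 = ABHCDF/-/- → run A
t=3: L0/L1/L2 = BHCDFG/A/- → run B
t=4: L0/L1/L2 = BHCDFGE/A/- → run B
t=5: L0/L1/L2 = BHCDFGE/A/- → run B
t=6: L0/L1/L2 = HCDFGE/AB/- → run H
t=7: L0/L1/L2 = HCDFGE/AB/- → run H
t=8: L0/L1/L2 = CDFGE/AB/- → run C
t=9: L0/L1/L2 = CDFGE/AB/- → run C
t=10: L0/L1/L2 = CDFGE/AB/- → run C
t=11: L0/L1/L2 = DFGE/ABC/- → run D
t=12: L0/L1/L2 = DFGE/ABC/- → run D
t=13: L0/L1/L2 = DFGE/ABC/- → run D
t=14: L0/L1/L2 = FGE/ABCD/- → run F
t=15: L0/L1/L2 = FGE/ABCD/- → run F
t=16: L0/L1/L2 = FGE/ABCD/- → run F
t=17: L0/L1/L2 = GE/ABCDF/- → run G
t=18: L0/L1/L2 = GE/ABCDF/- → run G
t=19: L0/L1/L2 = GE/ABCDF/- → run G
t=20: L0/L1/L2 = E/ABCDFG/- → run E
t=21: L0/L1/L2 = E/ABCDFG/- → run E
t=22: L0/L1/L2 = -/ABCDFG/- → run A
t=23: L0/L1/L2 = -/ABCDFG/- → run A
t=24: L0/L1/L2 = -/BCDFG/- → run B
t=25: L0/L1/L2 = -/BCDFG/- → run B
t=26: L0/L1/L2 = -/BCDFG/- → run B
t=27: L0/L1/L2 = -/BCDFG/- → run B
t=28: L0/L1/L2 = -/CDFG/- → run C
t=29: L0/L1/L2 = -/CDFG/- → run C
t=30: L0/L1/L2 = -/CDFG/- → run C
t=31: L0/L1/L2 = -/CDFG/- → run C
t=32: L0/L1/L2 = -/CDFG/- → run C
t=33: L0/L1/L2 = -/DFG/- → run D
t=34: L0/L1/L2 = -/DFG/- → run D
t=35: L0/L1/L2 = -/FG/- → run F
t=36: L0/L1/L2 = -/G/- → run G
t=37: L0/L1/L2 = -/G/- → run G
t=38: L0/L1/L2 = -/G/- → run G
t=39: (idle)
t=40: (idle)
t=41: (idle)
t=42: (idle)

context switches = 14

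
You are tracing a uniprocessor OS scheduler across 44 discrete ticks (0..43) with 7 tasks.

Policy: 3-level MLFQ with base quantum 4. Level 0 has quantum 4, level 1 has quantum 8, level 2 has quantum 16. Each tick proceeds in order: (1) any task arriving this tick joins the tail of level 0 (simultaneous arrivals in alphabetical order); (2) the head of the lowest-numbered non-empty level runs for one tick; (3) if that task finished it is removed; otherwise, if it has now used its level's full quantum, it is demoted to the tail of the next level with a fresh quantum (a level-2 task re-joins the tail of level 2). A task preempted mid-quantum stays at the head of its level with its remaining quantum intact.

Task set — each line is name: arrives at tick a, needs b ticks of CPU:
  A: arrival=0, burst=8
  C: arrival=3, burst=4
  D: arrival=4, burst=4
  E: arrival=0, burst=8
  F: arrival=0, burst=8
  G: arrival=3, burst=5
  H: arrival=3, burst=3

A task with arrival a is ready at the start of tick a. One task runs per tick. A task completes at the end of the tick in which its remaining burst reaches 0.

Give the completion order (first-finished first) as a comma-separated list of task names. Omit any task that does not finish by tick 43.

completion order = C, H, D, A, E, F, G

t=0: L0/L1/L2 = AEF/-/- → run A
t=1: L0/L1/L2 = AEF/-/- → run A
t=2: L0/L1/L2 = AEF/-/- → run A
t=3: L0/L1/L2 = AEFCGH/-/- → run A
t=4: L0/L1/L2 = EFCGHD/A/- → run E
t=5: L0/L1/L2 = EFCGHD/A/- → run E
t=6: L0/L1/L2 = EFCGHD/A/- → run E
t=7: L0/L1/L2 = EFCGHD/A/- → run E
t=8: L0/L1/L2 = FCGHD/AE/- → run F
t=9: L0/L1/L2 = FCGHD/AE/- → run F
t=10: L0/L1/L2 = FCGHD/AE/- → run F
t=11: L0/L1/L2 = FCGHD/AE/- → run F
t=12: L0/L1/L2 = CGHD/AEF/- → run C
t=13: L0/L1/L2 = CGHD/AEF/- → run C
t=14: L0/L1/L2 = CGHD/AEF/- → run C
t=15: L0/L1/L2 = CGHD/AEF/- → run C
t=16: L0/L1/L2 = GHD/AEF/- → run G
t=17: L0/L1/L2 = GHD/AEF/- → run G
t=18: L0/L1/L2 = GHD/AEF/- → run G
t=19: L0/L1/L2 = GHD/AEF/- → run G
t=20: L0/L1/L2 = HD/AEFG/- → run H
t=21: L0/L1/L2 = HD/AEFG/- → run H
t=22: L0/L1/L2 = HD/AEFG/- → run H
t=23: L0/L1/L2 = D/AEFG/- → run D
t=24: L0/L1/L2 = D/AEFG/- → run D
t=25: L0/L1/L2 = D/AEFG/- → run D
t=26: L0/L1/L2 = D/AEFG/- → run D
t=27: L0/L1/L2 = -/AEFG/- → run A
t=28: L0/L1/L2 = -/AEFG/- → run A
t=29: L0/L1/L2 = -/AEFG/- → run A
t=30: L0/L1/L2 = -/AEFG/- → run A
t=31: L0/L1/L2 = -/EFG/- → run E
t=32: L0/L1/L2 = -/EFG/- → run E
t=33: L0/L1/L2 = -/EFG/- → run E
t=34: L0/L1/L2 = -/EFG/- → run E
t=35: L0/L1/L2 = -/FG/- → run F
t=36: L0/L1/L2 = -/FG/- → run F
t=37: L0/L1/L2 = -/FG/- → run F
t=38: L0/L1/L2 = -/FG/- → run F
t=39: L0/L1/L2 = -/G/- → run G
t=40: (idle)
t=41: (idle)
t=42: (idle)
t=43: (idle)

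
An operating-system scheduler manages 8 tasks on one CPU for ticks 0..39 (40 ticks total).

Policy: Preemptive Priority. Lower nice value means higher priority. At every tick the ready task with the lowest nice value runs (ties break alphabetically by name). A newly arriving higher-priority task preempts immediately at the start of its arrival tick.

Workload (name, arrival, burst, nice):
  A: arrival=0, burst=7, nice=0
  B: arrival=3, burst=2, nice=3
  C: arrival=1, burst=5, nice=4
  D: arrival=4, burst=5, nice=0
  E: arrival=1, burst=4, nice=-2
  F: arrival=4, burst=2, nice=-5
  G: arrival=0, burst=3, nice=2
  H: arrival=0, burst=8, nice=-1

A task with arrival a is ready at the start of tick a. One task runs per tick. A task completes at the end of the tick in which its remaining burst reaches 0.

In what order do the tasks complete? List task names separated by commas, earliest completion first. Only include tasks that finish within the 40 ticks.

completion order = F, E, H, A, D, G, B, C

t=0: ready={A,G,H} → run H
t=1: ready={A,C,E,G,H} → run E
t=2: ready={A,C,E,G,H} → run E
t=3: ready={A,B,C,E,G,H} → run E
t=4: ready={A,B,C,D,E,F,G,H} → run F
t=5: ready={A,B,C,D,E,F,G,H} → run F
t=6: ready={A,B,C,D,E,G,H} → run E
t=7: ready={A,B,C,D,G,H} → run H
t=8: ready={A,B,C,D,G,H} → run H
t=9: ready={A,B,C,D,G,H} → run H
t=10: ready={A,B,C,D,G,H} → run H
t=11: ready={A,B,C,D,G,H} → run H
t=12: ready={A,B,C,D,G,H} → run H
t=13: ready={A,B,C,D,G,H} → run H
t=14: ready={A,B,C,D,G} → run A
t=15: ready={A,B,C,D,G} → run A
t=16: ready={A,B,C,D,G} → run A
t=17: ready={A,B,C,D,G} → run A
t=18: ready={A,B,C,D,G} → run A
t=19: ready={A,B,C,D,G} → run A
t=20: ready={A,B,C,D,G} → run A
t=21: ready={B,C,D,G} → run D
t=22: ready={B,C,D,G} → run D
t=23: ready={B,C,D,G} → run D
t=24: ready={B,C,D,G} → run D
t=25: ready={B,C,D,G} → run D
t=26: ready={B,C,G} → run G
t=27: ready={B,C,G} → run G
t=28: ready={B,C,G} → run G
t=29: ready={B,C} → run B
t=30: ready={B,C} → run B
t=31: ready={C} → run C
t=32: ready={C} → run C
t=33: ready={C} → run C
t=34: ready={C} → run C
t=35: ready={C} → run C
t=36: (idle)
t=37: (idle)
t=38: (idle)
t=39: (idle)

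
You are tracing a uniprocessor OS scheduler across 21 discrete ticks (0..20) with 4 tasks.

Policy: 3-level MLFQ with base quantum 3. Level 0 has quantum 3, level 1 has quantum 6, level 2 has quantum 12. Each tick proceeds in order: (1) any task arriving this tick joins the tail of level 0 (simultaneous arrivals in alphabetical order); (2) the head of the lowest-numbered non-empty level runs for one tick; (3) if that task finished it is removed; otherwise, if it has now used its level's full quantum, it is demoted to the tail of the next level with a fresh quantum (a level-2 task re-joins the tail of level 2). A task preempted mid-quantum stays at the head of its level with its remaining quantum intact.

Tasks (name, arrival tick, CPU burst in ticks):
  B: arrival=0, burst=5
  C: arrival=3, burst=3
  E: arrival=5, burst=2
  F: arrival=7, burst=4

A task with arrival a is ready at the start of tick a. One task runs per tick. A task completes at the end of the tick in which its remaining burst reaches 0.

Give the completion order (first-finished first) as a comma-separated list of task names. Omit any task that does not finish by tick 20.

t=0: L0/L1/L2 = B/-/- → run B
t=1: L0/L1/L2 = B/-/- → run B
t=2: L0/L1/L2 = B/-/- → run B
t=3: L0/L1/L2 = C/B/- → run C
t=4: L0/L1/L2 = C/B/- → run C
t=5: L0/L1/L2 = CE/B/- → run C
t=6: L0/L1/L2 = E/B/- → run E
t=7: L0/L1/L2 = EF/B/- → run E
t=8: L0/L1/L2 = F/B/- → run F
t=9: L0/L1/L2 = F/B/- → run F
t=10: L0/L1/L2 = F/B/- → run F
t=11: L0/L1/L2 = -/BF/- → run B
t=12: L0/L1/L2 = -/BF/- → run B
t=13: L0/L1/L2 = -/F/- → run F
t=14: (idle)
t=15: (idle)
t=16: (idle)
t=17: (idle)
t=18: (idle)
t=19: (idle)
t=20: (idle)

completion order = C, E, B, F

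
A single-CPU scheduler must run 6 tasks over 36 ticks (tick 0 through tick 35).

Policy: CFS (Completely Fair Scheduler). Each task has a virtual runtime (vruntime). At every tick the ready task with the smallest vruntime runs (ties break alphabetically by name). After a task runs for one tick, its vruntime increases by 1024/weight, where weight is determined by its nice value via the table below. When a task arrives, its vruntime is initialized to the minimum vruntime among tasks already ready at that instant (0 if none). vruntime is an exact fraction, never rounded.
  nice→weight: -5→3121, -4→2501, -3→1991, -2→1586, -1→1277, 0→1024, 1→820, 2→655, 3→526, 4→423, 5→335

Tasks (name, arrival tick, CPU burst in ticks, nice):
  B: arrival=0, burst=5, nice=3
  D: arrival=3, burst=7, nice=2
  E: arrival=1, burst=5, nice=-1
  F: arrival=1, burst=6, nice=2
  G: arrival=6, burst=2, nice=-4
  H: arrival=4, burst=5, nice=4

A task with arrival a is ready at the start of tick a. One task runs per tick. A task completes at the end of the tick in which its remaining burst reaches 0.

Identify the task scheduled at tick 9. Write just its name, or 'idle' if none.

running at tick 9 = D

t=0: vr[B=0] → run B
t=1: vr[B=512/263 E=512/263 F=512/263] → run B
t=2: vr[B=1024/263 E=512/263 F=512/263] → run E
t=3: vr[B=1024/263 D=512/263 E=923136/335851 F=512/263] → run D
t=4: vr[B=1024/263 D=604672/172265 E=923136/335851 F=512/263 H=512/263] → run F
t=5: vr[B=1024/263 D=604672/172265 E=923136/335851 F=604672/172265 H=512/263] → run H
t=6: vr[B=1024/263 D=604672/172265 E=923136/335851 F=604672/172265 G=923136/335851 H=485888/111249] → run E
t=7: vr[B=1024/263 D=604672/172265 E=1192448/335851 F=604672/172265 G=923136/335851 H=485888/111249] → run G
t=8: vr[B=1024/263 D=604672/172265 E=1192448/335851 F=604672/172265 G=2652674560/839963351 H=485888/111249] → run G
t=9: vr[B=1024/263 D=604672/172265 E=1192448/335851 F=604672/172265 H=485888/111249] → run D
t=10: vr[B=1024/263 D=873984/172265 E=1192448/335851 F=604672/172265 H=485888/111249] → run F
t=11: vr[B=1024/263 D=873984/172265 E=1192448/335851 F=873984/172265 H=485888/111249] → run E
t=12: vr[B=1024/263 D=873984/172265 E=1461760/335851 F=873984/172265 H=485888/111249] → run B
t=13: vr[B=1536/263 D=873984/172265 E=1461760/335851 F=873984/172265 H=485888/111249] → run E
t=14: vr[B=1536/263 D=873984/172265 E=1731072/335851 F=873984/172265 H=485888/111249] → run H
t=15: vr[B=1536/263 D=873984/172265 E=1731072/335851 F=873984/172265 H=755200/111249] → run D
t=16: vr[B=1536/263 D=1143296/172265 E=1731072/335851 F=873984/172265 H=755200/111249] → run F
t=17: vr[B=1536/263 D=1143296/172265 E=1731072/335851 F=1143296/172265 H=755200/111249] → run E
t=18: vr[B=1536/263 D=1143296/172265 F=1143296/172265 H=755200/111249] → run B
t=19: vr[B=2048/263 D=1143296/172265 F=1143296/172265 H=755200/111249] → run D
t=20: vr[B=2048/263 D=1412608/172265 F=1143296/172265 H=755200/111249] → run F
t=21: vr[B=2048/263 D=1412608/172265 F=1412608/172265 H=755200/111249] → run H
t=22: vr[B=2048/263 D=1412608/172265 F=1412608/172265 H=341504/37083] → run B
t=23: vr[D=1412608/172265 F=1412608/172265 H=341504/37083] → run D
t=24: vr[D=336384/34453 F=1412608/172265 H=341504/37083] → run F
t=25: vr[D=336384/34453 F=336384/34453 H=341504/37083] → run H
t=26: vr[D=336384/34453 F=336384/34453 H=1293824/111249] → run D
t=27: vr[D=1951232/172265 F=336384/34453 H=1293824/111249] → run F
t=28: vr[D=1951232/172265 H=1293824/111249] → run D
t=29: vr[H=1293824/111249] → run H
t=30: (idle)
t=31: (idle)
t=32: (idle)
t=33: (idle)
t=34: (idle)
t=35: (idle)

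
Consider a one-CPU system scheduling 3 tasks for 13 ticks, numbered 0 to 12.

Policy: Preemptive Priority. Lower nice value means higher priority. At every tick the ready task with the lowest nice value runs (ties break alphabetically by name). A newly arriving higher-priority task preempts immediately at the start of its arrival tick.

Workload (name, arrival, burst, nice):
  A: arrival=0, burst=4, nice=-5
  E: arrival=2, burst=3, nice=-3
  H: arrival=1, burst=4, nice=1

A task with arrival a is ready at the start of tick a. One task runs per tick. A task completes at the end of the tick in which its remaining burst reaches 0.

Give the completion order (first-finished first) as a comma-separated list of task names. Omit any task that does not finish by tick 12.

completion order = A, E, H

t=0: ready={A} → run A
t=1: ready={A,H} → run A
t=2: ready={A,E,H} → run A
t=3: ready={A,E,H} → run A
t=4: ready={E,H} → run E
t=5: ready={E,H} → run E
t=6: ready={E,H} → run E
t=7: ready={H} → run H
t=8: ready={H} → run H
t=9: ready={H} → run H
t=10: ready={H} → run H
t=11: (idle)
t=12: (idle)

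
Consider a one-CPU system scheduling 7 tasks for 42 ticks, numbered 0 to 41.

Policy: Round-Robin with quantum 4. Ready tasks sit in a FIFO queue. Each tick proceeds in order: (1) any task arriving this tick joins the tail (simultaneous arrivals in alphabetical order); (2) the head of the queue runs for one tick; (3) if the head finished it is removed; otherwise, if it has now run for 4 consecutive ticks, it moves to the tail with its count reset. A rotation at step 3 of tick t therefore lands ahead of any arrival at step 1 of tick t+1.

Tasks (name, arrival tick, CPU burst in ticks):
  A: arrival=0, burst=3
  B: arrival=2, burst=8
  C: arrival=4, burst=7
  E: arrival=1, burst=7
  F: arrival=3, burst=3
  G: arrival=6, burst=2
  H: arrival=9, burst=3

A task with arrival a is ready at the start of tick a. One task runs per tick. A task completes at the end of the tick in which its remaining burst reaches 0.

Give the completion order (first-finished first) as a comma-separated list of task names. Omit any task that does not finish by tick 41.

completion order = A, F, G, E, H, B, C

t=0: queue=[A] q_used=0 → run A
t=1: queue=[A,E] q_used=1 → run A
t=2: queue=[A,E,B] q_used=2 → run A
t=3: queue=[E,B,F] q_used=0 → run E
t=4: queue=[E,B,F,C] q_used=1 → run E
t=5: queue=[E,B,F,C] q_used=2 → run E
t=6: queue=[E,B,F,C,G] q_used=3 → run E
t=7: queue=[B,F,C,G,E] q_used=0 → run B
t=8: queue=[B,F,C,G,E] q_used=1 → run B
t=9: queue=[B,F,C,G,E,H] q_used=2 → run B
t=10: queue=[B,F,C,G,E,H] q_used=3 → run B
t=11: queue=[F,C,G,E,H,B] q_used=0 → run F
t=12: queue=[F,C,G,E,H,B] q_used=1 → run F
t=13: queue=[F,C,G,E,H,B] q_used=2 → run F
t=14: queue=[C,G,E,H,B] q_used=0 → run C
t=15: queue=[C,G,E,H,B] q_used=1 → run C
t=16: queue=[C,G,E,H,B] q_used=2 → run C
t=17: queue=[C,G,E,H,B] q_used=3 → run C
t=18: queue=[G,E,H,B,C] q_used=0 → run G
t=19: queue=[G,E,H,B,C] q_used=1 → run G
t=20: queue=[E,H,B,C] q_used=0 → run E
t=21: queue=[E,H,B,C] q_used=1 → run E
t=22: queue=[E,H,B,C] q_used=2 → run E
t=23: queue=[H,B,C] q_used=0 → run H
t=24: queue=[H,B,C] q_used=1 → run H
t=25: queue=[H,B,C] q_used=2 → run H
t=26: queue=[B,C] q_used=0 → run B
t=27: queue=[B,C] q_used=1 → run B
t=28: queue=[B,C] q_used=2 → run B
t=29: queue=[B,C] q_used=3 → run B
t=30: queue=[C] q_used=0 → run C
t=31: queue=[C] q_used=1 → run C
t=32: queue=[C] q_used=2 → run C
t=33: (idle)
t=34: (idle)
t=35: (idle)
t=36: (idle)
t=37: (idle)
t=38: (idle)
t=39: (idle)
t=40: (idle)
t=41: (idle)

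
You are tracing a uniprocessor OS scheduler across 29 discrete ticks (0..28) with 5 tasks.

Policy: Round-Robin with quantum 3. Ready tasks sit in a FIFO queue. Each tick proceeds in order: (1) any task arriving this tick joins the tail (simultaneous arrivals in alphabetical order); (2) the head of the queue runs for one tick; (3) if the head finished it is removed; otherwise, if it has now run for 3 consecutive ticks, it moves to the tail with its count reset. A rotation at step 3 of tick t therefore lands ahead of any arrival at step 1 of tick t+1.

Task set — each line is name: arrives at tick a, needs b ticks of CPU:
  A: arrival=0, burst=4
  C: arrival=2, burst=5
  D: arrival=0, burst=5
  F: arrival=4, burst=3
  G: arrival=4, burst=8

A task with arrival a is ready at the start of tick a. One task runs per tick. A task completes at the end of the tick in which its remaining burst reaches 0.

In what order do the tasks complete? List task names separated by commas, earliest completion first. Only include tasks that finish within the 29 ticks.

completion order = A, F, D, C, G

t=0: queue=[A,D] q_used=0 → run A
t=1: queue=[A,D] q_used=1 → run A
t=2: queue=[A,D,C] q_used=2 → run A
t=3: queue=[D,C,A] q_used=0 → run D
t=4: queue=[D,C,A,F,G] q_used=1 → run D
t=5: queue=[D,C,A,F,G] q_used=2 → run D
t=6: queue=[C,A,F,G,D] q_used=0 → run C
t=7: queue=[C,A,F,G,D] q_used=1 → run C
t=8: queue=[C,A,F,G,D] q_used=2 → run C
t=9: queue=[A,F,G,D,C] q_used=0 → run A
t=10: queue=[F,G,D,C] q_used=0 → run F
t=11: queue=[F,G,D,C] q_used=1 → run F
t=12: queue=[F,G,D,C] q_used=2 → run F
t=13: queue=[G,D,C] q_used=0 → run G
t=14: queue=[G,D,C] q_used=1 → run G
t=15: queue=[G,D,C] q_used=2 → run G
t=16: queue=[D,C,G] q_used=0 → run D
t=17: queue=[D,C,G] q_used=1 → run D
t=18: queue=[C,G] q_used=0 → run C
t=19: queue=[C,G] q_used=1 → run C
t=20: queue=[G] q_used=0 → run G
t=21: queue=[G] q_used=1 → run G
t=22: queue=[G] q_used=2 → run G
t=23: queue=[G] q_used=0 → run G
t=24: queue=[G] q_used=1 → run G
t=25: (idle)
t=26: (idle)
t=27: (idle)
t=28: (idle)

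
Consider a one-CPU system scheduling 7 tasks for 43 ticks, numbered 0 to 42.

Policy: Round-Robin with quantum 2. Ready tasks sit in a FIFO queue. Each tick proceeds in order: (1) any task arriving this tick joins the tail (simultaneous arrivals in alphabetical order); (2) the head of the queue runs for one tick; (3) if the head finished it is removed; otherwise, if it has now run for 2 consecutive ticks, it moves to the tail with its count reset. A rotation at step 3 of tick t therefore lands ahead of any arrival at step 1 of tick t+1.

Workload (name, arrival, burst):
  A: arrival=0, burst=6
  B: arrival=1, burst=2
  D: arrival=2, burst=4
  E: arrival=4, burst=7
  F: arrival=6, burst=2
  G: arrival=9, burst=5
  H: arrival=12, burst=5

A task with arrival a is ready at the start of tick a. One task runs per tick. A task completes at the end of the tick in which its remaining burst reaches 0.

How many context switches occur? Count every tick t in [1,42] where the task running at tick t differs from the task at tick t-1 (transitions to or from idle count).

t=0: queue=[A] q_used=0 → run A
t=1: queue=[A,B] q_used=1 → run A
t=2: queue=[B,A,D] q_used=0 → run B
t=3: queue=[B,A,D] q_used=1 → run B
t=4: queue=[A,D,E] q_used=0 → run A
t=5: queue=[A,D,E] q_used=1 → run A
t=6: queue=[D,E,A,F] q_used=0 → run D
t=7: queue=[D,E,A,F] q_used=1 → run D
t=8: queue=[E,A,F,D] q_used=0 → run E
t=9: queue=[E,A,F,D,G] q_used=1 → run E
t=10: queue=[A,F,D,G,E] q_used=0 → run A
t=11: queue=[A,F,D,G,E] q_used=1 → run A
t=12: queue=[F,D,G,E,H] q_used=0 → run F
t=13: queue=[F,D,G,E,H] q_used=1 → run F
t=14: queue=[D,G,E,H] q_used=0 → run D
t=15: queue=[D,G,E,H] q_used=1 → run D
t=16: queue=[G,E,H] q_used=0 → run G
t=17: queue=[G,E,H] q_used=1 → run G
t=18: queue=[E,H,G] q_used=0 → run E
t=19: queue=[E,H,G] q_used=1 → run E
t=20: queue=[H,G,E] q_used=0 → run H
t=21: queue=[H,G,E] q_used=1 → run H
t=22: queue=[G,E,H] q_used=0 → run G
t=23: queue=[G,E,H] q_used=1 → run G
t=24: queue=[E,H,G] q_used=0 → run E
t=25: queue=[E,H,G] q_used=1 → run E
t=26: queue=[H,G,E] q_used=0 → run H
t=27: queue=[H,G,E] q_used=1 → run H
t=28: queue=[G,E,H] q_used=0 → run G
t=29: queue=[E,H] q_used=0 → run E
t=30: queue=[H] q_used=0 → run H
t=31: (idle)
t=32: (idle)
t=33: (idle)
t=34: (idle)
t=35: (idle)
t=36: (idle)
t=37: (idle)
t=38: (idle)
t=39: (idle)
t=40: (idle)
t=41: (idle)
t=42: (idle)

context switches = 17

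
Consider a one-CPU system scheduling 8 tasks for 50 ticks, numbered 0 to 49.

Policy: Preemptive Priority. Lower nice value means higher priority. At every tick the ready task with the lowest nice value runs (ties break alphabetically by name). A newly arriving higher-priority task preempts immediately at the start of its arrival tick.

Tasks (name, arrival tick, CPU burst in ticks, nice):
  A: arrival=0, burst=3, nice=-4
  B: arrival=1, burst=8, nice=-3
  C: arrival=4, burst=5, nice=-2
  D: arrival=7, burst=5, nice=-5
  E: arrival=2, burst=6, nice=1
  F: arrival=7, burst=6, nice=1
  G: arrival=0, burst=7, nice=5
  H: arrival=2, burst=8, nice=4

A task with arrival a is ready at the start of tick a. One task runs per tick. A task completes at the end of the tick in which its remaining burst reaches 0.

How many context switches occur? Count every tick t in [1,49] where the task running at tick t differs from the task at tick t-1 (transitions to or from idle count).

t=0: ready={A,G} → run A
t=1: ready={A,B,G} → run A
t=2: ready={A,B,E,G,H} → run A
t=3: ready={B,E,G,H} → run B
t=4: ready={B,C,E,G,H} → run B
t=5: ready={B,C,E,G,H} → run B
t=6: ready={B,C,E,G,H} → run B
t=7: ready={B,C,D,E,F,G,H} → run D
t=8: ready={B,C,D,E,F,G,H} → run D
t=9: ready={B,C,D,E,F,G,H} → run D
t=10: ready={B,C,D,E,F,G,H} → run D
t=11: ready={B,C,D,E,F,G,H} → run D
t=12: ready={B,C,E,F,G,H} → run B
t=13: ready={B,C,E,F,G,H} → run B
t=14: ready={B,C,E,F,G,H} → run B
t=15: ready={B,C,E,F,G,H} → run B
t=16: ready={C,E,F,G,H} → run C
t=17: ready={C,E,F,G,H} → run C
t=18: ready={C,E,F,G,H} → run C
t=19: ready={C,E,F,G,H} → run C
t=20: ready={C,E,F,G,H} → run C
t=21: ready={E,F,G,H} → run E
t=22: ready={E,F,G,H} → run E
t=23: ready={E,F,G,H} → run E
t=24: ready={E,F,G,H} → run E
t=25: ready={E,F,G,H} → run E
t=26: ready={E,F,G,H} → run E
t=27: ready={F,G,H} → run F
t=28: ready={F,G,H} → run F
t=29: ready={F,G,H} → run F
t=30: ready={F,G,H} → run F
t=31: ready={F,G,H} → run F
t=32: ready={F,G,H} → run F
t=33: ready={G,H} → run H
t=34: ready={G,H} → run H
t=35: ready={G,H} → run H
t=36: ready={G,H} → run H
t=37: ready={G,H} → run H
t=38: ready={G,H} → run H
t=39: ready={G,H} → run H
t=40: ready={G,H} → run H
t=41: ready={G} → run G
t=42: ready={G} → run G
t=43: ready={G} → run G
t=44: ready={G} → run G
t=45: ready={G} → run G
t=46: ready={G} → run G
t=47: ready={G} → run G
t=48: (idle)
t=49: (idle)

context switches = 9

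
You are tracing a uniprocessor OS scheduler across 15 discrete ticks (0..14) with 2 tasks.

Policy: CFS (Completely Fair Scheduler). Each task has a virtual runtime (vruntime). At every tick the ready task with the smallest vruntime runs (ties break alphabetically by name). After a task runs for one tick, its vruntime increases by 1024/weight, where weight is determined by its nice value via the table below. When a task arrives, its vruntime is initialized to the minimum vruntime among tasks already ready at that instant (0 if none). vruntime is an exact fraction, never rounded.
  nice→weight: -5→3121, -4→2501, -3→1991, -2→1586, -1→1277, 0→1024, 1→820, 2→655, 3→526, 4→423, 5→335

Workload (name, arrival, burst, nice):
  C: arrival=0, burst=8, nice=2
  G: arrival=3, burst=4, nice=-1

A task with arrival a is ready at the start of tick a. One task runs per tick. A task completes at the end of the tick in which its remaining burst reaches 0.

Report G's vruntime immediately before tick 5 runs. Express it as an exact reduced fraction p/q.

vruntime(G, start of tick 5) = 4593664/836435

t=0: vr[C=0] → run C
t=1: vr[C=1024/655] → run C
t=2: vr[C=2048/655] → run C
t=3: vr[C=3072/655 G=3072/655] → run C
t=4: vr[C=4096/655 G=3072/655] → run G
t=5: vr[C=4096/655 G=4593664/836435] → run G
t=6: vr[C=4096/655 G=5264384/836435] → run C
t=7: vr[C=1024/131 G=5264384/836435] → run G
t=8: vr[C=1024/131 G=5935104/836435] → run G
t=9: vr[C=1024/131] → run C
t=10: vr[C=6144/655] → run C
t=11: vr[C=7168/655] → run C
t=12: (idle)
t=13: (idle)
t=14: (idle)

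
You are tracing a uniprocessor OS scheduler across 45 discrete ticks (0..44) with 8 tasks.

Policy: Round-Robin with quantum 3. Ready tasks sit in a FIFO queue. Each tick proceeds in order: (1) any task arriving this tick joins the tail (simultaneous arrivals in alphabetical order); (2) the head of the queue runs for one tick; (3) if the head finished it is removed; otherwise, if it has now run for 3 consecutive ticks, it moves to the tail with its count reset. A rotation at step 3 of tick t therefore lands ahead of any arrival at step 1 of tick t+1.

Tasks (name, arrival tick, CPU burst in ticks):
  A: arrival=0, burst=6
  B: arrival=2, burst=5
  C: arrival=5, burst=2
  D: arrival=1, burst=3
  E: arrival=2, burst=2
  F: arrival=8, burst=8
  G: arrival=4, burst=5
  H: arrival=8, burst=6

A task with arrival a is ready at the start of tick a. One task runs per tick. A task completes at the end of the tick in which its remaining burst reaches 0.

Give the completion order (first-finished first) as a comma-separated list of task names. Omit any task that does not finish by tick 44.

completion order = D, E, A, C, B, G, H, F

t=0: queue=[A] q_used=0 → run A
t=1: queue=[A,D] q_used=1 → run A
t=2: queue=[A,D,B,E] q_used=2 → run A
t=3: queue=[D,B,E,A] q_used=0 → run D
t=4: queue=[D,B,E,A,G] q_used=1 → run D
t=5: queue=[D,B,E,A,G,C] q_used=2 → run D
t=6: queue=[B,E,A,G,C] q_used=0 → run B
t=7: queue=[B,E,A,G,C] q_used=1 → run B
t=8: queue=[B,E,A,G,C,F,H] q_used=2 → run B
t=9: queue=[E,A,G,C,F,H,B] q_used=0 → run E
t=10: queue=[E,A,G,C,F,H,B] q_used=1 → run E
t=11: queue=[A,G,C,F,H,B] q_used=0 → run A
t=12: queue=[A,G,C,F,H,B] q_used=1 → run A
t=13: queue=[A,G,C,F,H,B] q_used=2 → run A
t=14: queue=[G,C,F,H,B] q_used=0 → run G
t=15: queue=[G,C,F,H,B] q_used=1 → run G
t=16: queue=[G,C,F,H,B] q_used=2 → run G
t=17: queue=[C,F,H,B,G] q_used=0 → run C
t=18: queue=[C,F,H,B,G] q_used=1 → run C
t=19: queue=[F,H,B,G] q_used=0 → run F
t=20: queue=[F,H,B,G] q_used=1 → run F
t=21: queue=[F,H,B,G] q_used=2 → run F
t=22: queue=[H,B,G,F] q_used=0 → run H
t=23: queue=[H,B,G,F] q_used=1 → run H
t=24: queue=[H,B,G,F] q_used=2 → run H
t=25: queue=[B,G,F,H] q_used=0 → run B
t=26: queue=[B,G,F,H] q_used=1 → run B
t=27: queue=[G,F,H] q_used=0 → run G
t=28: queue=[G,F,H] q_used=1 → run G
t=29: queue=[F,H] q_used=0 → run F
t=30: queue=[F,H] q_used=1 → run F
t=31: queue=[F,H] q_used=2 → run F
t=32: queue=[H,F] q_used=0 → run H
t=33: queue=[H,F] q_used=1 → run H
t=34: queue=[H,F] q_used=2 → run H
t=35: queue=[F] q_used=0 → run F
t=36: queue=[F] q_used=1 → run F
t=37: (idle)
t=38: (idle)
t=39: (idle)
t=40: (idle)
t=41: (idle)
t=42: (idle)
t=43: (idle)
t=44: (idle)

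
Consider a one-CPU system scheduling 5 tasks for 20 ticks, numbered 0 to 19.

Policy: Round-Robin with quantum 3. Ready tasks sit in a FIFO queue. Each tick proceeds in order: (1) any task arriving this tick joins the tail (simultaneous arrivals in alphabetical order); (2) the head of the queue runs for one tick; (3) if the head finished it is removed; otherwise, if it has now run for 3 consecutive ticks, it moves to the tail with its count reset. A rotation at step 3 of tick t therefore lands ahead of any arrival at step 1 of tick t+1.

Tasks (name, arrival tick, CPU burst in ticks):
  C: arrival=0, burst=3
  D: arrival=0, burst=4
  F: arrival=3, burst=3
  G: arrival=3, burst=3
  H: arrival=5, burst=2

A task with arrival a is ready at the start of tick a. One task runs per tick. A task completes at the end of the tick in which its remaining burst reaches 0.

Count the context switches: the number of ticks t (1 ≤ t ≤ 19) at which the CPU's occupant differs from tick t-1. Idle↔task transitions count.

context switches = 6

t=0: queue=[C,D] q_used=0 → run C
t=1: queue=[C,D] q_used=1 → run C
t=2: queue=[C,D] q_used=2 → run C
t=3: queue=[D,F,G] q_used=0 → run D
t=4: queue=[D,F,G] q_used=1 → run D
t=5: queue=[D,F,G,H] q_used=2 → run D
t=6: queue=[F,G,H,D] q_used=0 → run F
t=7: queue=[F,G,H,D] q_used=1 → run F
t=8: queue=[F,G,H,D] q_used=2 → run F
t=9: queue=[G,H,D] q_used=0 → run G
t=10: queue=[G,H,D] q_used=1 → run G
t=11: queue=[G,H,D] q_used=2 → run G
t=12: queue=[H,D] q_used=0 → run H
t=13: queue=[H,D] q_used=1 → run H
t=14: queue=[D] q_used=0 → run D
t=15: (idle)
t=16: (idle)
t=17: (idle)
t=18: (idle)
t=19: (idle)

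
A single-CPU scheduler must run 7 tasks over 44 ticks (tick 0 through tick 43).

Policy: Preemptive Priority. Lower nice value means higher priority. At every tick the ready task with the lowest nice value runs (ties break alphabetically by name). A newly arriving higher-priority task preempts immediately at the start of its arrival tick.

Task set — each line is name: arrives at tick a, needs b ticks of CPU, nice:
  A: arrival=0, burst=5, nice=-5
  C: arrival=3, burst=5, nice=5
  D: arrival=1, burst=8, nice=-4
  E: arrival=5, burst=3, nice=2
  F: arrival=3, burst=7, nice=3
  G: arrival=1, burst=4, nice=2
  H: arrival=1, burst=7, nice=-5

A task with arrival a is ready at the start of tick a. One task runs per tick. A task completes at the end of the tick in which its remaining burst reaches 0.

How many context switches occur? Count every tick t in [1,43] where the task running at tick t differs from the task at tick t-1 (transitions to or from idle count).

context switches = 7

t=0: ready={A} → run A
t=1: ready={A,D,G,H} → run A
t=2: ready={A,D,G,H} → run A
t=3: ready={A,C,D,F,G,H} → run A
t=4: ready={A,C,D,F,G,H} → run A
t=5: ready={C,D,E,F,G,H} → run H
t=6: ready={C,D,E,F,G,H} → run H
t=7: ready={C,D,E,F,G,H} → run H
t=8: ready={C,D,E,F,G,H} → run H
t=9: ready={C,D,E,F,G,H} → run H
t=10: ready={C,D,E,F,G,H} → run H
t=11: ready={C,D,E,F,G,H} → run H
t=12: ready={C,D,E,F,G} → run D
t=13: ready={C,D,E,F,G} → run D
t=14: ready={C,D,E,F,G} → run D
t=15: ready={C,D,E,F,G} → run D
t=16: ready={C,D,E,F,G} → run D
t=17: ready={C,D,E,F,G} → run D
t=18: ready={C,D,E,F,G} → run D
t=19: ready={C,D,E,F,G} → run D
t=20: ready={C,E,F,G} → run E
t=21: ready={C,E,F,G} → run E
t=22: ready={C,E,F,G} → run E
t=23: ready={C,F,G} → run G
t=24: ready={C,F,G} → run G
t=25: ready={C,F,G} → run G
t=26: ready={C,F,G} → run G
t=27: ready={C,F} → run F
t=28: ready={C,F} → run F
t=29: ready={C,F} → run F
t=30: ready={C,F} → run F
t=31: ready={C,F} → run F
t=32: ready={C,F} → run F
t=33: ready={C,F} → run F
t=34: ready={C} → run C
t=35: ready={C} → run C
t=36: ready={C} → run C
t=37: ready={C} → run C
t=38: ready={C} → run C
t=39: (idle)
t=40: (idle)
t=41: (idle)
t=42: (idle)
t=43: (idle)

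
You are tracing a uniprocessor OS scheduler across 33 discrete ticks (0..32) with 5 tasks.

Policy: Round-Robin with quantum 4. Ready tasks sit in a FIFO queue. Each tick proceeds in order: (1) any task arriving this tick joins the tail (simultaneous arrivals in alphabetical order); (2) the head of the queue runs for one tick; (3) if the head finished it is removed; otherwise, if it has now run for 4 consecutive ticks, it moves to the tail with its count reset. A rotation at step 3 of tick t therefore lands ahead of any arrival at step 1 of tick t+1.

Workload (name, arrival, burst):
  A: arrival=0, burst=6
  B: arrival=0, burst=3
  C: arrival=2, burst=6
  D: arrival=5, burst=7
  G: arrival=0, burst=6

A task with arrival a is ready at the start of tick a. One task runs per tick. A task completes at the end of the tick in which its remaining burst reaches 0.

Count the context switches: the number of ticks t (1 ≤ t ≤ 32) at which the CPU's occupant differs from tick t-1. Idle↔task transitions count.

t=0: queue=[A,B,G] q_used=0 → run A
t=1: queue=[A,B,G] q_used=1 → run A
t=2: queue=[A,B,G,C] q_used=2 → run A
t=3: queue=[A,B,G,C] q_used=3 → run A
t=4: queue=[B,G,C,A] q_used=0 → run B
t=5: queue=[B,G,C,A,D] q_used=1 → run B
t=6: queue=[B,G,C,A,D] q_used=2 → run B
t=7: queue=[G,C,A,D] q_used=0 → run G
t=8: queue=[G,C,A,D] q_used=1 → run G
t=9: queue=[G,C,A,D] q_used=2 → run G
t=10: queue=[G,C,A,D] q_used=3 → run G
t=11: queue=[C,A,D,G] q_used=0 → run C
t=12: queue=[C,A,D,G] q_used=1 → run C
t=13: queue=[C,A,D,G] q_used=2 → run C
t=14: queue=[C,A,D,G] q_used=3 → run C
t=15: queue=[A,D,G,C] q_used=0 → run A
t=16: queue=[A,D,G,C] q_used=1 → run A
t=17: queue=[D,G,C] q_used=0 → run D
t=18: queue=[D,G,C] q_used=1 → run D
t=19: queue=[D,G,C] q_used=2 → run D
t=20: queue=[D,G,C] q_used=3 → run D
t=21: queue=[G,C,D] q_used=0 → run G
t=22: queue=[G,C,D] q_used=1 → run G
t=23: queue=[C,D] q_used=0 → run C
t=24: queue=[C,D] q_used=1 → run C
t=25: queue=[D] q_used=0 → run D
t=26: queue=[D] q_used=1 → run D
t=27: queue=[D] q_used=2 → run D
t=28: (idle)
t=29: (idle)
t=30: (idle)
t=31: (idle)
t=32: (idle)

context switches = 9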